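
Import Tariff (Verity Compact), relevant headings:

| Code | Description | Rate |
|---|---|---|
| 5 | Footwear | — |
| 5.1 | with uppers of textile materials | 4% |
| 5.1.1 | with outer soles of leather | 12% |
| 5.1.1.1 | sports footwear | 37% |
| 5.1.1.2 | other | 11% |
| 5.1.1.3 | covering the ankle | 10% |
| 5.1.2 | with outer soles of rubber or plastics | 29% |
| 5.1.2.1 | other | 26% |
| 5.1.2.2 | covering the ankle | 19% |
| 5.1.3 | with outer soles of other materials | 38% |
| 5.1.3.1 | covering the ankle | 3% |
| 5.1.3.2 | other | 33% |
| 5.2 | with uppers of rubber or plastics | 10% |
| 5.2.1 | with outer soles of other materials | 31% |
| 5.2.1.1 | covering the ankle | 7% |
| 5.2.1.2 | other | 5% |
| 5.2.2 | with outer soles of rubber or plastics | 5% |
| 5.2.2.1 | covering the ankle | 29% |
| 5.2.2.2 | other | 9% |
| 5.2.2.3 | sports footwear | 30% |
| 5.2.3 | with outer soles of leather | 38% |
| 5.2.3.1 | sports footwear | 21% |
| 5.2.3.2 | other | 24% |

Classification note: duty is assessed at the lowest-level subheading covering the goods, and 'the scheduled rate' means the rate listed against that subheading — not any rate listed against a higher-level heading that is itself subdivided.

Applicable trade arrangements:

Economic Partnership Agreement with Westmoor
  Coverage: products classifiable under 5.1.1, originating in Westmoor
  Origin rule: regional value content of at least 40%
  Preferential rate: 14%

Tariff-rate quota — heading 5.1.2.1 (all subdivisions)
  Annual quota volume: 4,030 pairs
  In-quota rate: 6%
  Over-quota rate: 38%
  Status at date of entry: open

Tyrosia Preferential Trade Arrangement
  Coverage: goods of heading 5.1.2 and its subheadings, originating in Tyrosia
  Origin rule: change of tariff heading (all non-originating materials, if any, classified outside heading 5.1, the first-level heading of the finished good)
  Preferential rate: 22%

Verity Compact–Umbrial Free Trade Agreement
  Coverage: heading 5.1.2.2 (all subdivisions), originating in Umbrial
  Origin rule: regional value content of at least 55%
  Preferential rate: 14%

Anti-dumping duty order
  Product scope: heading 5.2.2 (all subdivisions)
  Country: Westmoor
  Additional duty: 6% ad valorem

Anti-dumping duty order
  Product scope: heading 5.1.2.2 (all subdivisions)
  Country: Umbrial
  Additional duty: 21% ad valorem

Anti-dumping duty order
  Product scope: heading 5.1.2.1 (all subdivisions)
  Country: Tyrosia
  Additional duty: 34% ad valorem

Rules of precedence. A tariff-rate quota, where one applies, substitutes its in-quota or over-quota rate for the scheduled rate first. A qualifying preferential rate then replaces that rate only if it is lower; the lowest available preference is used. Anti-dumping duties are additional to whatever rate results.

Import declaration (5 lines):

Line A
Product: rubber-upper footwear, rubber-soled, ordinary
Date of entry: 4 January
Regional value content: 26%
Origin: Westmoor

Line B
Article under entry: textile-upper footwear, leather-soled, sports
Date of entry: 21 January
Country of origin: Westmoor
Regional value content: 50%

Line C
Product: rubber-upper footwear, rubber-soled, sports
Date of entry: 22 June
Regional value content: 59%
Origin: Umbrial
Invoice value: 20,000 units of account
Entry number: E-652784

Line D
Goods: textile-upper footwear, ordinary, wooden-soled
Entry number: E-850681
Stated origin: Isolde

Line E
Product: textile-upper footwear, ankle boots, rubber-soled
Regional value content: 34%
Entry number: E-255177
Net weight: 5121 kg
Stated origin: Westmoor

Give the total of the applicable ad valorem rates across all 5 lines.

111%

Line A: rubber-upper → 5.2; rubber-soled → 5.2.2; ordinary → 5.2.2.2. Scheduled 9%. Westmoor agreement on 5.1.1: 5.2.2.2 not covered; anti-dumping (Westmoor, 5.2.2): +6%; total 9% + 6% = 15%. → 15%.
Line B: textile-upper → 5.1; leather-soled → 5.1.1; sports → 5.1.1.1. Scheduled 37%. Westmoor agreement on 5.1.1: RVC ≥ 40% → 14% available; preferential 14%. → 14%.
Line C: rubber-upper → 5.2; rubber-soled → 5.2.2; sports → 5.2.2.3. Scheduled 30%. Umbrial agreement on 5.1.2.2: 5.2.2.3 not covered. → 30%.
Line D: textile-upper → 5.1; wooden-soled → 5.1.3; ordinary → 5.1.3.2. Scheduled 33%. No special measure applies. → 33%.
Line E: textile-upper → 5.1; rubber-soled → 5.1.2; ankle boots → 5.1.2.2. Scheduled 19%. Westmoor agreement on 5.1.1: 5.1.2.2 not covered. → 19%.
Sum: 15% + 14% + 30% + 33% + 19% = 111%.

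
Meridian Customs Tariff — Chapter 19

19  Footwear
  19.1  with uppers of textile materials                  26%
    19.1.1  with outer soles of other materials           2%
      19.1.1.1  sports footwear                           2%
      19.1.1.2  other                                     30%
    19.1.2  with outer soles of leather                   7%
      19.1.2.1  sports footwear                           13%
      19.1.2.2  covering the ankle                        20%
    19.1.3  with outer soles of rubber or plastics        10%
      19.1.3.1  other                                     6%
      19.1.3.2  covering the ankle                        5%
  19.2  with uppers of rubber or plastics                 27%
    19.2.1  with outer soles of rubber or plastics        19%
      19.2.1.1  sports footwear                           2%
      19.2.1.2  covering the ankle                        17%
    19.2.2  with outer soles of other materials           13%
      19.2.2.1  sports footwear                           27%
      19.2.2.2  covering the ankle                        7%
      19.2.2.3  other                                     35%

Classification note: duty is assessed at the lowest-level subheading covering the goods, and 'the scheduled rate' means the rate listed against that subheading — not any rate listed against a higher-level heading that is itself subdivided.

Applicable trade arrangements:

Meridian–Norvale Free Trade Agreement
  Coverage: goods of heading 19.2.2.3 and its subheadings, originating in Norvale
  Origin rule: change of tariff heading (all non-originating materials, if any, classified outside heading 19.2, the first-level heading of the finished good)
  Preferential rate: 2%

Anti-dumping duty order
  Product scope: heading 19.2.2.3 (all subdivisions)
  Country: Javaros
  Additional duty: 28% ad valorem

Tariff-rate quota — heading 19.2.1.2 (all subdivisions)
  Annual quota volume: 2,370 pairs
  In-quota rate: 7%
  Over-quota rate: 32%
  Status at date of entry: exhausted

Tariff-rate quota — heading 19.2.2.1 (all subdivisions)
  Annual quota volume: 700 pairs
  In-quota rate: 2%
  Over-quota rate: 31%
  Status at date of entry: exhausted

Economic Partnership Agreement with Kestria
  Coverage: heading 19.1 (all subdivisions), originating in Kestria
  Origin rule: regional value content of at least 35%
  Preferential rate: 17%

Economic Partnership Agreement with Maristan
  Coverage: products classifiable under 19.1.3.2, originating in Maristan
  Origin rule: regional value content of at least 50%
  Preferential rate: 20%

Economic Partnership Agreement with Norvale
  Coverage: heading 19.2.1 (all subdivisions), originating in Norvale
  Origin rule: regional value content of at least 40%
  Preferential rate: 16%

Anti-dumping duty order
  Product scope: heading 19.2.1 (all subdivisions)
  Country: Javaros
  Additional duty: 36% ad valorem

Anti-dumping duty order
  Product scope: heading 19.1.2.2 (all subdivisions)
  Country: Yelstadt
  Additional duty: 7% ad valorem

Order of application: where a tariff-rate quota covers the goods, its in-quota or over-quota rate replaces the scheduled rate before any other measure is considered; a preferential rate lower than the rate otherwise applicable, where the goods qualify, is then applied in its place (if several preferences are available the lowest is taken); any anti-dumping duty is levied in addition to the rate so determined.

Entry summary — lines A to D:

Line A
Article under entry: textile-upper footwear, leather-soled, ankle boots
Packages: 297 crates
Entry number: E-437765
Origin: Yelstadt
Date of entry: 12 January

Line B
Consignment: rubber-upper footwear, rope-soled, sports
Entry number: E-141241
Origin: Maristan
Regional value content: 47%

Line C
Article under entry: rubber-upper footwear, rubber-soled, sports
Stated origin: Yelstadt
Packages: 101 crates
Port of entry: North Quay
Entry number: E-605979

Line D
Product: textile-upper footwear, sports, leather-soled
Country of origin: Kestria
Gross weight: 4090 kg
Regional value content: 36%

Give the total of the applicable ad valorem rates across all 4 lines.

Line A: textile-upper → 19.1; leather-soled → 19.1.2; ankle boots → 19.1.2.2. Scheduled 20%. anti-dumping (Yelstadt, 19.1.2.2): +7%; total 20% + 7% = 27%. → 27%.
Line B: rubber-upper → 19.2; rope-soled → 19.2.2; sports → 19.2.2.1. Scheduled 27%. quota on 19.2.2.1 exhausted → over-quota 31%; Maristan agreement on 19.1.3.2: 19.2.2.1 not covered. → 31%.
Line C: rubber-upper → 19.2; rubber-soled → 19.2.1; sports → 19.2.1.1. Scheduled 2%. No special measure applies. → 2%.
Line D: textile-upper → 19.1; leather-soled → 19.1.2; sports → 19.1.2.1. Scheduled 13%. Kestria agreement on 19.1: RVC ≥ 35% → 17% available; preference 17% not lower than 13% → no reduction. → 13%.
Sum: 27% + 31% + 2% + 13% = 73%.

73%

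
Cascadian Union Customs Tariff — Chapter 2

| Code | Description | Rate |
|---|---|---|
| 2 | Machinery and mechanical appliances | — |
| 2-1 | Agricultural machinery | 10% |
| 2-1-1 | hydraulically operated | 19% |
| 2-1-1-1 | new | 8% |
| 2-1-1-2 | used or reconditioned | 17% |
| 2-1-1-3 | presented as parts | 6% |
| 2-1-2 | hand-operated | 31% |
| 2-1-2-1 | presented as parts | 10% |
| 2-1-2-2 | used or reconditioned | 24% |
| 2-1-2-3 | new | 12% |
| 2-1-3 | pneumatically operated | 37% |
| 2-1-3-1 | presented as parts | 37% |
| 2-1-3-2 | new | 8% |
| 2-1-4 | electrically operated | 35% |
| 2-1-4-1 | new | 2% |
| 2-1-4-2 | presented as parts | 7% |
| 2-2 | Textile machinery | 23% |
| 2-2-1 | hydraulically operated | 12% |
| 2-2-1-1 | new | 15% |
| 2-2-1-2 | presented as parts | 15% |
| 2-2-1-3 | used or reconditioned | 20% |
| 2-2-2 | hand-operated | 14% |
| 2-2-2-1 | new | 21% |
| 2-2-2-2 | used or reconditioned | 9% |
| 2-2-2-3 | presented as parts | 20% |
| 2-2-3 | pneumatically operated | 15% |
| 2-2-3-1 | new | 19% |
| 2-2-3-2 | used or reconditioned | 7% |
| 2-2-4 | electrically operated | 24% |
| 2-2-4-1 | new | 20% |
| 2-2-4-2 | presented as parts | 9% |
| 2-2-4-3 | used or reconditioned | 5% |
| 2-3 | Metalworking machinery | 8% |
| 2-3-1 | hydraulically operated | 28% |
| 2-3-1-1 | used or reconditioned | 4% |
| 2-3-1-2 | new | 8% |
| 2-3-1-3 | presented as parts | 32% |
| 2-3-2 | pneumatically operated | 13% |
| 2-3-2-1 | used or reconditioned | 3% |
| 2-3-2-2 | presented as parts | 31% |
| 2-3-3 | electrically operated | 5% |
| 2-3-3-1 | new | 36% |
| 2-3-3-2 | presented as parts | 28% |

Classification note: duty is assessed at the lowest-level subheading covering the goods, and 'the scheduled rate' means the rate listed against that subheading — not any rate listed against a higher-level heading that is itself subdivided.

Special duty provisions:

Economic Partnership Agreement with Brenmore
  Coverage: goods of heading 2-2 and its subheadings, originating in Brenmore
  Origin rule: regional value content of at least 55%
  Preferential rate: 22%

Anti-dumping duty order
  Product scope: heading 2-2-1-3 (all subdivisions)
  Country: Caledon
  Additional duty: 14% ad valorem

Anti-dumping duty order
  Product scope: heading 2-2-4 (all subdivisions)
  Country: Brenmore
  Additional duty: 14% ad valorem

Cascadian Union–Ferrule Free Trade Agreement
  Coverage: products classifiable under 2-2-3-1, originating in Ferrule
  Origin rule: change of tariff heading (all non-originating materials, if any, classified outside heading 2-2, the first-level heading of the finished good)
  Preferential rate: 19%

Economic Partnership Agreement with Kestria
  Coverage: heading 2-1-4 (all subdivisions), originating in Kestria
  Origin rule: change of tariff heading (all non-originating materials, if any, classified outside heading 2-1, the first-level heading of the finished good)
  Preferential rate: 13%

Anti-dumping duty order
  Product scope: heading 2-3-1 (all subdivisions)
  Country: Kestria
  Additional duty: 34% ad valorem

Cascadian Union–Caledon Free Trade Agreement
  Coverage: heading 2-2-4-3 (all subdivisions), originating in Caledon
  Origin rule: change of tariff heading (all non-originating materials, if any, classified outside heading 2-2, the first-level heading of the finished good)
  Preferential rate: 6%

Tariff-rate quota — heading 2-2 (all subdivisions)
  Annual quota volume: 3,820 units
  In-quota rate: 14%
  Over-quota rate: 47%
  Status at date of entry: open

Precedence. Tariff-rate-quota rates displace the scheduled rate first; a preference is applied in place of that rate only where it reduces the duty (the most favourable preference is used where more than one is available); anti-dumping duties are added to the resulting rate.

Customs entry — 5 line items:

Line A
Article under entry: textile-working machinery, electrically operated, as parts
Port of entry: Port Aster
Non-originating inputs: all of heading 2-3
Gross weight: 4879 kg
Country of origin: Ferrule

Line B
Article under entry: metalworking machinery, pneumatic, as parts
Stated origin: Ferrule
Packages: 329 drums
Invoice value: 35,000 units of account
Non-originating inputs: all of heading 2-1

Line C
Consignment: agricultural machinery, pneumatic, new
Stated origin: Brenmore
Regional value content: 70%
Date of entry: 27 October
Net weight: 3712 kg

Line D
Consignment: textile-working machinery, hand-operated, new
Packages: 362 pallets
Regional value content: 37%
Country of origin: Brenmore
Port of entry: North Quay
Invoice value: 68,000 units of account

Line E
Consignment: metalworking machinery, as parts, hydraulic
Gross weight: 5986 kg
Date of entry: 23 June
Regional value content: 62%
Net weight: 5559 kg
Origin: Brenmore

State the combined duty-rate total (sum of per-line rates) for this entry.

Line A: textile-working → 2-2; electrically operated → 2-2-4; as parts → 2-2-4-2. Scheduled 9%. quota on 2-2 open → in-quota 14%; Ferrule agreement on 2-2-3-1: 2-2-4-2 not covered. → 14%.
Line B: metalworking → 2-3; pneumatic → 2-3-2; as parts → 2-3-2-2. Scheduled 31%. Ferrule agreement on 2-2-3-1: 2-3-2-2 not covered. → 31%.
Line C: agricultural → 2-1; pneumatic → 2-1-3; new → 2-1-3-2. Scheduled 8%. Brenmore agreement on 2-2: 2-1-3-2 not covered. → 8%.
Line D: textile-working → 2-2; hand-operated → 2-2-2; new → 2-2-2-1. Scheduled 21%. quota on 2-2 open → in-quota 14%; Brenmore agreement on 2-2: RVC < 55%. → 14%.
Line E: metalworking → 2-3; hydraulic → 2-3-1; as parts → 2-3-1-3. Scheduled 32%. Brenmore agreement on 2-2: 2-3-1-3 not covered. → 32%.
Sum: 14% + 31% + 8% + 14% + 32% = 99%.

99%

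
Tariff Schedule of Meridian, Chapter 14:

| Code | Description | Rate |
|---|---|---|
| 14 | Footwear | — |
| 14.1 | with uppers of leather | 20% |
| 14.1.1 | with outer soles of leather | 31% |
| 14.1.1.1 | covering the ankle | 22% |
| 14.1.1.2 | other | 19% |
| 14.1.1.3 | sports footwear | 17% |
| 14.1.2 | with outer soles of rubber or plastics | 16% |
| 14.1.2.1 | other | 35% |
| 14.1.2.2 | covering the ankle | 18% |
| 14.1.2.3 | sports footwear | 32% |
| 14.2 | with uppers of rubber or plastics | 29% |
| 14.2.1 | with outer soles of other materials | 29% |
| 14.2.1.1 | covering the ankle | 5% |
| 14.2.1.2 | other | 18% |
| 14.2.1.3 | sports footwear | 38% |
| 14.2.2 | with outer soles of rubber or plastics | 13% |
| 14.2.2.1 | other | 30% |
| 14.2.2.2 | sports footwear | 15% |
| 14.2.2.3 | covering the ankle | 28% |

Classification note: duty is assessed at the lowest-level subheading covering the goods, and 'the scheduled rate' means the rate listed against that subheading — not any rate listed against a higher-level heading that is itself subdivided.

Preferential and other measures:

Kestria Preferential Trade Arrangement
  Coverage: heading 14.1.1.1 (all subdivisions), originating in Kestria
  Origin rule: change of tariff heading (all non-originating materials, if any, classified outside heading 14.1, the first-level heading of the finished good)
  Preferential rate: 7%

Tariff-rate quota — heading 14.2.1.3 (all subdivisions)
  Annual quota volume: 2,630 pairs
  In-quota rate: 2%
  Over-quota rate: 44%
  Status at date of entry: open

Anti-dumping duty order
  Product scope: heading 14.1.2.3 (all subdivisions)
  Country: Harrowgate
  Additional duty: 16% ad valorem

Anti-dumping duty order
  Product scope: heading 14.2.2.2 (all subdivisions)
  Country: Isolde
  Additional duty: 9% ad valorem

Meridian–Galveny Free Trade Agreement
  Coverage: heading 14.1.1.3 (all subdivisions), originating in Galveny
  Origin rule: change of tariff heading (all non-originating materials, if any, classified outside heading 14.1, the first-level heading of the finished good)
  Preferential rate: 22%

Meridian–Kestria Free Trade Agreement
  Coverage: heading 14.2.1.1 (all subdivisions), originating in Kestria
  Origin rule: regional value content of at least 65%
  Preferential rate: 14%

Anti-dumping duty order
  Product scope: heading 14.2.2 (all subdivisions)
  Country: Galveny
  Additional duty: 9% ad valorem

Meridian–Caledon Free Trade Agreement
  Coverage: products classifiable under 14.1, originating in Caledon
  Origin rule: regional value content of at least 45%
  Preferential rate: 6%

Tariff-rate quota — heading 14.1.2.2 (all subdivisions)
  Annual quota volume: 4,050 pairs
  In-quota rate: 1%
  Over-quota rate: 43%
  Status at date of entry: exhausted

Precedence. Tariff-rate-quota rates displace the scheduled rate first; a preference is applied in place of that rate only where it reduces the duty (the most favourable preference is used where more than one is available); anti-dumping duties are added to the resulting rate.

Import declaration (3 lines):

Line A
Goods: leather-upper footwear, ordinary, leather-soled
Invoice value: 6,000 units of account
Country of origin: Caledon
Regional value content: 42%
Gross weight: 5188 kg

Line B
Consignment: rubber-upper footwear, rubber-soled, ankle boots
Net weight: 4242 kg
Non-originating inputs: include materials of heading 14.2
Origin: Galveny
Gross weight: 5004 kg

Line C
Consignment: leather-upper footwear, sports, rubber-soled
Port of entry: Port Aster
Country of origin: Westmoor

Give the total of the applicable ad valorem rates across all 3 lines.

Line A: leather-upper → 14.1; leather-soled → 14.1.1; ordinary → 14.1.1.2. Scheduled 19%. Caledon agreement on 14.1: RVC < 45%. → 19%.
Line B: rubber-upper → 14.2; rubber-soled → 14.2.2; ankle boots → 14.2.2.3. Scheduled 28%. Galveny agreement on 14.1.1.3: 14.2.2.3 not covered; anti-dumping (Galveny, 14.2.2): +9%; total 28% + 9% = 37%. → 37%.
Line C: leather-upper → 14.1; rubber-soled → 14.1.2; sports → 14.1.2.3. Scheduled 32%. No special measure applies. → 32%.
Sum: 19% + 37% + 32% = 88%.

88%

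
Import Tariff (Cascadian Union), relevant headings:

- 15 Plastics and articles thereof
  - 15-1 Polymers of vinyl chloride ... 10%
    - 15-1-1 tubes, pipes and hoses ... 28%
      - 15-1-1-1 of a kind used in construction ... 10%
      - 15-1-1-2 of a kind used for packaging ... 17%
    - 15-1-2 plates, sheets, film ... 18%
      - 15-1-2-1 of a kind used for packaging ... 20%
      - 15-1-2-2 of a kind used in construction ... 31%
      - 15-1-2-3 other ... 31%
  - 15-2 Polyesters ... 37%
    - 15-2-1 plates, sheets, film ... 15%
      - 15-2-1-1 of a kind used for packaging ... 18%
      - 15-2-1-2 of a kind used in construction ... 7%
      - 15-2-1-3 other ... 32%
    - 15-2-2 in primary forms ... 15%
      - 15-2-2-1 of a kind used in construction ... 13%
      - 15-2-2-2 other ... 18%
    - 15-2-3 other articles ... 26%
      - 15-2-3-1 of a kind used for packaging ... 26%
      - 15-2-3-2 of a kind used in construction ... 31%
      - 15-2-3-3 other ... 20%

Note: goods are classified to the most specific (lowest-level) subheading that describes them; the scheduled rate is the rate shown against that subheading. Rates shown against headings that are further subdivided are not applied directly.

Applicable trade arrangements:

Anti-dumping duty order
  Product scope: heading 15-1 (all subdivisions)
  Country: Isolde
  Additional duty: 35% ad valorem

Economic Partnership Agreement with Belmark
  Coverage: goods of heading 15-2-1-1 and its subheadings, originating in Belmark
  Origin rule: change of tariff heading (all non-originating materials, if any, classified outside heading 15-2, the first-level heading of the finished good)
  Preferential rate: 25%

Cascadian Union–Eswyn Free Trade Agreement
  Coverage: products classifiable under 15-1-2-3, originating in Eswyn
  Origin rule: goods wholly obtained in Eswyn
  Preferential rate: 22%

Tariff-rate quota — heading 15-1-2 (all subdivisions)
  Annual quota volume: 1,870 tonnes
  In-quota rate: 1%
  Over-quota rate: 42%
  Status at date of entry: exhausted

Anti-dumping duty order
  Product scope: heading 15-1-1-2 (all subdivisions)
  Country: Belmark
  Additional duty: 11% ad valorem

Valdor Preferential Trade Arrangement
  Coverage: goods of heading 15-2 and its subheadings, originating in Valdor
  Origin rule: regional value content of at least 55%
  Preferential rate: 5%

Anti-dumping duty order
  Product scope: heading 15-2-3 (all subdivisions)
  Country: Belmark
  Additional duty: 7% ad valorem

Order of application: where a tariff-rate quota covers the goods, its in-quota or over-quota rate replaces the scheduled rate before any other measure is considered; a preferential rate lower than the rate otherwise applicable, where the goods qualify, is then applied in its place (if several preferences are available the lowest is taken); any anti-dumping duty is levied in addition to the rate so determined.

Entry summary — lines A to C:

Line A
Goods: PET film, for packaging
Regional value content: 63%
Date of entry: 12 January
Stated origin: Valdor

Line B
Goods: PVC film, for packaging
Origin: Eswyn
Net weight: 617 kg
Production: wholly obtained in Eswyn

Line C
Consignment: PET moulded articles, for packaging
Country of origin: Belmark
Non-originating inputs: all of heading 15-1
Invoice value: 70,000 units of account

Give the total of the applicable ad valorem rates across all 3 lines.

Line A: PET → 15-2; film → 15-2-1; for packaging → 15-2-1-1. Scheduled 18%. Valdor agreement on 15-2: RVC ≥ 55% → 5% available; preferential 5%. → 5%.
Line B: PVC → 15-1; film → 15-1-2; for packaging → 15-1-2-1. Scheduled 20%. quota on 15-1-2 exhausted → over-quota 42%; Eswyn agreement on 15-1-2-3: 15-1-2-1 not covered. → 42%.
Line C: PET → 15-2; moulded articles → 15-2-3; for packaging → 15-2-3-1. Scheduled 26%. Belmark agreement on 15-2-1-1: 15-2-3-1 not covered; anti-dumping (Belmark, 15-2-3): +7%; total 26% + 7% = 33%. → 33%.
Sum: 5% + 42% + 33% = 80%.

80%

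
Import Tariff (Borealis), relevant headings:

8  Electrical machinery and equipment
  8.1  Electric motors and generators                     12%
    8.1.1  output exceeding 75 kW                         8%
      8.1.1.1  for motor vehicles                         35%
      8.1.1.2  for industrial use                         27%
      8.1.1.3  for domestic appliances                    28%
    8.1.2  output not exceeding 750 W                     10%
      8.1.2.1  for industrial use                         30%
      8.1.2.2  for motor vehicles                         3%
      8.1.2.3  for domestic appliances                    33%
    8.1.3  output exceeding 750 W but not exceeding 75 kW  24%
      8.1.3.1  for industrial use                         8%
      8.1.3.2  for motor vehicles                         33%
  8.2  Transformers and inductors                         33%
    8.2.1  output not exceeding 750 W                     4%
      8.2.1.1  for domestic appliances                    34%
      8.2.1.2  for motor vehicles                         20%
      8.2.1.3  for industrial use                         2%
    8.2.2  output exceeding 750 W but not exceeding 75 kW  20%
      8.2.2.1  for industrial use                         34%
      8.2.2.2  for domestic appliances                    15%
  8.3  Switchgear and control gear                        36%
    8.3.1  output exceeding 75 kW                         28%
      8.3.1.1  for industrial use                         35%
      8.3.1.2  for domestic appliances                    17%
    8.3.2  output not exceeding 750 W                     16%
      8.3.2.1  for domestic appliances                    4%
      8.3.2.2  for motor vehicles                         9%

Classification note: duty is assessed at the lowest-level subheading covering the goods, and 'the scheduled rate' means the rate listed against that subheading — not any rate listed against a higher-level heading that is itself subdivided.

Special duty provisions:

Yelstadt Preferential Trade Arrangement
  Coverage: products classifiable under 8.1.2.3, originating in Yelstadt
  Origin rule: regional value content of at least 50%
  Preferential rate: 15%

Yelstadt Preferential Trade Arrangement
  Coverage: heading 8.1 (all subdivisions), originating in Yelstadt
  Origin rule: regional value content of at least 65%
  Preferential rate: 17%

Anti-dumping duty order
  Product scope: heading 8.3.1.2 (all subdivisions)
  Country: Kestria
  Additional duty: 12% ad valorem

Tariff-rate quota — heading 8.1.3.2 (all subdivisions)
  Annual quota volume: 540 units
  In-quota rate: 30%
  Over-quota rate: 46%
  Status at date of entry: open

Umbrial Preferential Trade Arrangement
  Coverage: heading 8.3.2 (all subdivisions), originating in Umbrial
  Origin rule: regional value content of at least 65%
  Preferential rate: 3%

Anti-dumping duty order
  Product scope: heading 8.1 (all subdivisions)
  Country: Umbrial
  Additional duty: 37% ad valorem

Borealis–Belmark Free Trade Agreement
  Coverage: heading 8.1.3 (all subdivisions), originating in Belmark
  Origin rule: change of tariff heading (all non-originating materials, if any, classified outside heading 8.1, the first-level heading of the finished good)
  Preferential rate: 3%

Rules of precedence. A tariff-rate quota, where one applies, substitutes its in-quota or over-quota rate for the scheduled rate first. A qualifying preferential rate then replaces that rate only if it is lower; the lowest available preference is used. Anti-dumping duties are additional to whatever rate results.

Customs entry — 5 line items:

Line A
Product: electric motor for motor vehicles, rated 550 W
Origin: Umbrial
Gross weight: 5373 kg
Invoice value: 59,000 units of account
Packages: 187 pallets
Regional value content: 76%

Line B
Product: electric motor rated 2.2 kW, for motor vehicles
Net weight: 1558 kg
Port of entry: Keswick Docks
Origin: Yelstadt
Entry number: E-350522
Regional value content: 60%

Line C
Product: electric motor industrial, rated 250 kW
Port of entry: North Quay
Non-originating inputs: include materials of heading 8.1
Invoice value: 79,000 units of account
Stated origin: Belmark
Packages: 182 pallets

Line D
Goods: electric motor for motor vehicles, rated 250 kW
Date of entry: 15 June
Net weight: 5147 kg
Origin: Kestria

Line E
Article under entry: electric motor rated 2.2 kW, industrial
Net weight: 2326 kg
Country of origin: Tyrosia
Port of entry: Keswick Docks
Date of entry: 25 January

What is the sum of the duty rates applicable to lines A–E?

Line A: electric motor → 8.1; rated 550 W → 8.1.2; for motor vehicles → 8.1.2.2. Scheduled 3%. Umbrial agreement on 8.3.2: 8.1.2.2 not covered; anti-dumping (Umbrial, 8.1): +37%; total 3% + 37% = 40%. → 40%.
Line B: electric motor → 8.1; rated 2.2 kW → 8.1.3; for motor vehicles → 8.1.3.2. Scheduled 33%. quota on 8.1.3.2 open → in-quota 30%; Yelstadt agreement on 8.1.2.3: 8.1.3.2 not covered; Yelstadt agreement on 8.1: RVC < 65%. → 30%.
Line C: electric motor → 8.1; rated 250 kW → 8.1.1; industrial → 8.1.1.2. Scheduled 27%. Belmark agreement on 8.1.3: 8.1.1.2 not covered. → 27%.
Line D: electric motor → 8.1; rated 250 kW → 8.1.1; for motor vehicles → 8.1.1.1. Scheduled 35%. No special measure applies. → 35%.
Line E: electric motor → 8.1; rated 2.2 kW → 8.1.3; industrial → 8.1.3.1. Scheduled 8%. No special measure applies. → 8%.
Sum: 40% + 30% + 27% + 35% + 8% = 140%.

140%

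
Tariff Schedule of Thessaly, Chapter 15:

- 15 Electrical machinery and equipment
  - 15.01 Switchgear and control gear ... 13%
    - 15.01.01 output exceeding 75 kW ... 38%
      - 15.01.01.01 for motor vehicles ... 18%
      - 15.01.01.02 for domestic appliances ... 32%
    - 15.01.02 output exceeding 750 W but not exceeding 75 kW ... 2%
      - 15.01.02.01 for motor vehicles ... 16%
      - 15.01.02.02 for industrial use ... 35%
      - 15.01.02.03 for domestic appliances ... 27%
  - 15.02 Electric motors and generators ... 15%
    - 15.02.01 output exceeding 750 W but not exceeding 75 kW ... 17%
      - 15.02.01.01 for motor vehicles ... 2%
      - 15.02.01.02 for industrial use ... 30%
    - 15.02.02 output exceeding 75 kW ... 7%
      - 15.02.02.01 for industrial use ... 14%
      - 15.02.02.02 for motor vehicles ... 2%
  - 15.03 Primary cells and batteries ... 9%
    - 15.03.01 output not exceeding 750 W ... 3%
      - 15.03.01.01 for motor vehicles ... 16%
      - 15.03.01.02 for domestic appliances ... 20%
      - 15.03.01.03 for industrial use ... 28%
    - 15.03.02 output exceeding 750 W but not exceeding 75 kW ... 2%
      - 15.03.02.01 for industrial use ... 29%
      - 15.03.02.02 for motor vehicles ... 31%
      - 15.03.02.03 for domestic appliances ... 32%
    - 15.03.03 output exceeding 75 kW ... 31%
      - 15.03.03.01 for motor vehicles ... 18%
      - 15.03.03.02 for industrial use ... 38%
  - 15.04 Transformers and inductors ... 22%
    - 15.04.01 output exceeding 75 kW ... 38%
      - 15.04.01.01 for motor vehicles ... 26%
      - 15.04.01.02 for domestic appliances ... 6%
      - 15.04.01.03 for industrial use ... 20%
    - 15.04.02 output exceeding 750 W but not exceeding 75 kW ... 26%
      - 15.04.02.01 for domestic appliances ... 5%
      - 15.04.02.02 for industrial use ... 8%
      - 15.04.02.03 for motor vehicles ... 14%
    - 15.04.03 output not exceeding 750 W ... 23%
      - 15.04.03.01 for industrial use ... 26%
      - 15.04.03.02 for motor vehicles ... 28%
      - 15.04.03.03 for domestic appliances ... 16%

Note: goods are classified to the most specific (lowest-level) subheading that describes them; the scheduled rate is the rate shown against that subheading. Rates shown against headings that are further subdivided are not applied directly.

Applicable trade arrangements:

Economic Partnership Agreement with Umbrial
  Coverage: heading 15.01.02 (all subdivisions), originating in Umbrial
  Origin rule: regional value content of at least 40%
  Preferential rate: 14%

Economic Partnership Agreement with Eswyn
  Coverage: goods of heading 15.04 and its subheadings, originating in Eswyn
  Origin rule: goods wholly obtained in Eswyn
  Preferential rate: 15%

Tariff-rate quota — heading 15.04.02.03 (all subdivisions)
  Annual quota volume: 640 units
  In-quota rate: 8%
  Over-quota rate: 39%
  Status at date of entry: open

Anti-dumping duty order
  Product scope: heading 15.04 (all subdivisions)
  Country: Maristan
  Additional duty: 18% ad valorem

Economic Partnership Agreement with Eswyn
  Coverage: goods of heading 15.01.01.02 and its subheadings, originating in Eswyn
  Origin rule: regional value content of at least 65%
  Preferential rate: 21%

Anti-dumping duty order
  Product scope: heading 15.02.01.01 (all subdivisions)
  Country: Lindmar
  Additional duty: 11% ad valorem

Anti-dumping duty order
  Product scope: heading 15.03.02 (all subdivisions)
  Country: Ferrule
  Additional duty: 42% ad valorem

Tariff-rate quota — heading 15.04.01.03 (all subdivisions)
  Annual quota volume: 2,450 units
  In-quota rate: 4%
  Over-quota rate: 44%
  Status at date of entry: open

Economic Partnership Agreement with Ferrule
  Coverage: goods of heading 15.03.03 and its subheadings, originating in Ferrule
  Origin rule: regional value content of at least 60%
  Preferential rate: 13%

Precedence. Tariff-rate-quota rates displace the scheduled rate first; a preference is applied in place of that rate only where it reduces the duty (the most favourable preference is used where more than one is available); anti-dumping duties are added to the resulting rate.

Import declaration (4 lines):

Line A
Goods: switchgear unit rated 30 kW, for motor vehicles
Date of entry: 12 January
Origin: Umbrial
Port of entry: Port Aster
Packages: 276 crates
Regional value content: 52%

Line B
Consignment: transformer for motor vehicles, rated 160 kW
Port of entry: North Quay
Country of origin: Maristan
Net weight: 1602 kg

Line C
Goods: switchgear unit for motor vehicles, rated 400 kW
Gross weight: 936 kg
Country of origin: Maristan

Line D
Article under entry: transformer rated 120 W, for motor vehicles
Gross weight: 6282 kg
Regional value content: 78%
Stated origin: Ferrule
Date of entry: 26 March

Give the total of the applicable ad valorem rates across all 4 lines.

Line A: switchgear unit → 15.01; rated 30 kW → 15.01.02; for motor vehicles → 15.01.02.01. Scheduled 16%. Umbrial agreement on 15.01.02: RVC ≥ 40% → 14% available; preferential 14%. → 14%.
Line B: transformer → 15.04; rated 160 kW → 15.04.01; for motor vehicles → 15.04.01.01. Scheduled 26%. anti-dumping (Maristan, 15.04): +18%; total 26% + 18% = 44%. → 44%.
Line C: switchgear unit → 15.01; rated 400 kW → 15.01.01; for motor vehicles → 15.01.01.01. Scheduled 18%. No special measure applies. → 18%.
Line D: transformer → 15.04; rated 120 W → 15.04.03; for motor vehicles → 15.04.03.02. Scheduled 28%. Ferrule agreement on 15.03.03: 15.04.03.02 not covered. → 28%.
Sum: 14% + 44% + 18% + 28% = 104%.

104%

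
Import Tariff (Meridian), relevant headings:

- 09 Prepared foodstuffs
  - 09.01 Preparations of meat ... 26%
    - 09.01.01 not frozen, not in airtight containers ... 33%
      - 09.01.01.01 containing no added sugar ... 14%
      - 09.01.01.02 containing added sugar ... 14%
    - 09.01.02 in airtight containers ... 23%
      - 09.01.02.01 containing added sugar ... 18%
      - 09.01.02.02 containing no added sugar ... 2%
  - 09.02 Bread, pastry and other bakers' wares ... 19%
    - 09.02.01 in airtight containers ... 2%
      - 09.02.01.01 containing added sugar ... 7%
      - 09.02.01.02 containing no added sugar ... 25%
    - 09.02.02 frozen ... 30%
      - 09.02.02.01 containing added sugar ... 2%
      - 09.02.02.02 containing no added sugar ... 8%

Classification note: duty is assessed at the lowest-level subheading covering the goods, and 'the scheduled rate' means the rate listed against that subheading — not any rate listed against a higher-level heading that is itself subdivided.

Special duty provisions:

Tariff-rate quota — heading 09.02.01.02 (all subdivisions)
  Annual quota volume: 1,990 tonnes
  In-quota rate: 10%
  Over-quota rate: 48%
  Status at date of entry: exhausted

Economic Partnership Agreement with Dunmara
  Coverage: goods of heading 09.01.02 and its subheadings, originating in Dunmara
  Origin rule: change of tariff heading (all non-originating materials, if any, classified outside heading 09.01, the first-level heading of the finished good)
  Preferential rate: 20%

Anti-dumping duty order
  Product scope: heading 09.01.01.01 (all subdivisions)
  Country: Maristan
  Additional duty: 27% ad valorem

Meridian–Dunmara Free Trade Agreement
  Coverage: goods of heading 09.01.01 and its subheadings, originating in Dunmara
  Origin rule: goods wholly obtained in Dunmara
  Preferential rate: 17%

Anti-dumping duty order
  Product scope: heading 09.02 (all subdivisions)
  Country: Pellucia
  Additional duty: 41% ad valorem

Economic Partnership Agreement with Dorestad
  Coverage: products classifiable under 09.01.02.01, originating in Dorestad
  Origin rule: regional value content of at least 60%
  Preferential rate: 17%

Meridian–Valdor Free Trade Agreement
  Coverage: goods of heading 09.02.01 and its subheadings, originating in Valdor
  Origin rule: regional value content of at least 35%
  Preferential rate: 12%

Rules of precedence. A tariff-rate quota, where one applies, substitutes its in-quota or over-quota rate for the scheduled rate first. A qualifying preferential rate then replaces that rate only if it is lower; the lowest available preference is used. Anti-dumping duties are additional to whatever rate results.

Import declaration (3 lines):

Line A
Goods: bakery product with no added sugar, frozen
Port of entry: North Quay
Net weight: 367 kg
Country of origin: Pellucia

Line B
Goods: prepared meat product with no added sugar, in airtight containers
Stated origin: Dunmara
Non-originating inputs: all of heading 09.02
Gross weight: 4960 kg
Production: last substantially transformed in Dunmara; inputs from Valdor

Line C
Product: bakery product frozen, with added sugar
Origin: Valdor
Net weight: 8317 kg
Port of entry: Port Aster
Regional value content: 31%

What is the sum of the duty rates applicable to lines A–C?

Line A: bakery product → 09.02; frozen → 09.02.02; with no added sugar → 09.02.02.02. Scheduled 8%. anti-dumping (Pellucia, 09.02): +41%; total 8% + 41% = 49%. → 49%.
Line B: prepared meat product → 09.01; in airtight containers → 09.01.02; with no added sugar → 09.01.02.02. Scheduled 2%. Dunmara agreement on 09.01.02: CTH met → 20% available; Dunmara agreement on 09.01.01: 09.01.02.02 not covered; preference 20% not lower than 2% → no reduction. → 2%.
Line C: bakery product → 09.02; frozen → 09.02.02; with added sugar → 09.02.02.01. Scheduled 2%. Valdor agreement on 09.02.01: 09.02.02.01 not covered. → 2%.
Sum: 49% + 2% + 2% = 53%.

53%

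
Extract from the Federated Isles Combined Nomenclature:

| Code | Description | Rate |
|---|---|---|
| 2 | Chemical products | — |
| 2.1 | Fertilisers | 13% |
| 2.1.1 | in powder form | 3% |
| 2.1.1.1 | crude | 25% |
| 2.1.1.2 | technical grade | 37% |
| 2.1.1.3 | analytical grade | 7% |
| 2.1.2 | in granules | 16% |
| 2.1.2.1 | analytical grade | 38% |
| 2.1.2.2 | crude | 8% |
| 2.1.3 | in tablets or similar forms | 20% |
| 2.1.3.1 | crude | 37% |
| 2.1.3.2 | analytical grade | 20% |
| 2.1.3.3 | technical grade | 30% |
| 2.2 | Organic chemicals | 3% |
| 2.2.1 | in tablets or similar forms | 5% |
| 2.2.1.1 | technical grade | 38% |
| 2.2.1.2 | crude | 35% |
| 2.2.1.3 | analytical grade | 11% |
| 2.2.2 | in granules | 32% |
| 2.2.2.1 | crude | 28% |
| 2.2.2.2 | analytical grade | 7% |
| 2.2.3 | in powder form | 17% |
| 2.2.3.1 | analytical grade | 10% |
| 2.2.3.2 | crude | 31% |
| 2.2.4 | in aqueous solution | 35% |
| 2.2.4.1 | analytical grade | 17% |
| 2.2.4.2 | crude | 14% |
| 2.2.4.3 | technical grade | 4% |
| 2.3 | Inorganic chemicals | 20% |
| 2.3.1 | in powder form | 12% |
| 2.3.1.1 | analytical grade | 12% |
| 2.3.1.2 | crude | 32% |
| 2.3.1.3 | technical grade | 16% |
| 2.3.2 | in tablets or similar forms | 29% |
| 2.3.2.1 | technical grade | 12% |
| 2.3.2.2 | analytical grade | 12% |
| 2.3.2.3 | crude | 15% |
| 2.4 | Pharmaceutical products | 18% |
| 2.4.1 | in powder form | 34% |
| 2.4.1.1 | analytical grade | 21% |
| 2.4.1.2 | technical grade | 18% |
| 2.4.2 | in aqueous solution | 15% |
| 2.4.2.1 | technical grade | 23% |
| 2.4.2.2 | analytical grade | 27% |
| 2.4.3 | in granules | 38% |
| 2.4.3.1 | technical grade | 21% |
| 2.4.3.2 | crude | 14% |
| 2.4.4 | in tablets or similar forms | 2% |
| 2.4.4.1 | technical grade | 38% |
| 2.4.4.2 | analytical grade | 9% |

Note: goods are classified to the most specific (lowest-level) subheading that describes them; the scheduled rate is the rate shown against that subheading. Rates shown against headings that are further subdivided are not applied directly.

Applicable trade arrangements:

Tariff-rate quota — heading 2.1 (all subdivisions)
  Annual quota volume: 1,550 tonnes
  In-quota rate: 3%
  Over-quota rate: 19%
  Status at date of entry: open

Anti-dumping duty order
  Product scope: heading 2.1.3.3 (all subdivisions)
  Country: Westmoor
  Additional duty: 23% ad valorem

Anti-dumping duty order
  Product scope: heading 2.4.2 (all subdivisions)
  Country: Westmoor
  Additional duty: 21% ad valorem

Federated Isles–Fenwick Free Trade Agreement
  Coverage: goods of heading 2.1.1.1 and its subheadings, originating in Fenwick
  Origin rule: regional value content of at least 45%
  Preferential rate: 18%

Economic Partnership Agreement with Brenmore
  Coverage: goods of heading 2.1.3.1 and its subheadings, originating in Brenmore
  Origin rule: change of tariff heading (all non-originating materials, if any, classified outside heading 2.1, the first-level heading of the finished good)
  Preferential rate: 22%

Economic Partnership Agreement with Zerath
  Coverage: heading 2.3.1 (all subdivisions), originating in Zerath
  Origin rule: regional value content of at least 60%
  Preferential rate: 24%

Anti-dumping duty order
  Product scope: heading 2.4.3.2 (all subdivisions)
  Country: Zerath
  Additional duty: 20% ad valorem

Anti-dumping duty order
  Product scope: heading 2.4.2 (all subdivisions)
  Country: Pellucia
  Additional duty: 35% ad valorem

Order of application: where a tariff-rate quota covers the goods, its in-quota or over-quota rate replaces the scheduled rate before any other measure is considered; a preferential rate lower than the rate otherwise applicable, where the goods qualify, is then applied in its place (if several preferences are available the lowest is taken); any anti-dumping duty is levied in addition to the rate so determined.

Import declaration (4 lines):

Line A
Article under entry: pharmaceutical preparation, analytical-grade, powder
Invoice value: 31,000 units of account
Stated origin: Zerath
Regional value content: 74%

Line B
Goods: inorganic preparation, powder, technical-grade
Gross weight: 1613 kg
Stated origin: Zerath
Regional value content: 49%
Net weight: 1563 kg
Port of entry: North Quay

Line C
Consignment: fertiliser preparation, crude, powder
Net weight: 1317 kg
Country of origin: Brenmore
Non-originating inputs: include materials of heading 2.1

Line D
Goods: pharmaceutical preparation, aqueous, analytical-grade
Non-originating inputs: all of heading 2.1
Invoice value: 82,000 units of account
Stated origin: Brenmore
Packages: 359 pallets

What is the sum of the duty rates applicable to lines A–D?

Line A: pharmaceutical → 2.4; powder → 2.4.1; analytical-grade → 2.4.1.1. Scheduled 21%. Zerath agreement on 2.3.1: 2.4.1.1 not covered. → 21%.
Line B: inorganic → 2.3; powder → 2.3.1; technical-grade → 2.3.1.3. Scheduled 16%. Zerath agreement on 2.3.1: RVC < 60%. → 16%.
Line C: fertiliser → 2.1; powder → 2.1.1; crude → 2.1.1.1. Scheduled 25%. quota on 2.1 open → in-quota 3%; Brenmore agreement on 2.1.3.1: 2.1.1.1 not covered. → 3%.
Line D: pharmaceutical → 2.4; aqueous → 2.4.2; analytical-grade → 2.4.2.2. Scheduled 27%. Brenmore agreement on 2.1.3.1: 2.4.2.2 not covered. → 27%.
Sum: 21% + 16% + 3% + 27% = 67%.

67%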